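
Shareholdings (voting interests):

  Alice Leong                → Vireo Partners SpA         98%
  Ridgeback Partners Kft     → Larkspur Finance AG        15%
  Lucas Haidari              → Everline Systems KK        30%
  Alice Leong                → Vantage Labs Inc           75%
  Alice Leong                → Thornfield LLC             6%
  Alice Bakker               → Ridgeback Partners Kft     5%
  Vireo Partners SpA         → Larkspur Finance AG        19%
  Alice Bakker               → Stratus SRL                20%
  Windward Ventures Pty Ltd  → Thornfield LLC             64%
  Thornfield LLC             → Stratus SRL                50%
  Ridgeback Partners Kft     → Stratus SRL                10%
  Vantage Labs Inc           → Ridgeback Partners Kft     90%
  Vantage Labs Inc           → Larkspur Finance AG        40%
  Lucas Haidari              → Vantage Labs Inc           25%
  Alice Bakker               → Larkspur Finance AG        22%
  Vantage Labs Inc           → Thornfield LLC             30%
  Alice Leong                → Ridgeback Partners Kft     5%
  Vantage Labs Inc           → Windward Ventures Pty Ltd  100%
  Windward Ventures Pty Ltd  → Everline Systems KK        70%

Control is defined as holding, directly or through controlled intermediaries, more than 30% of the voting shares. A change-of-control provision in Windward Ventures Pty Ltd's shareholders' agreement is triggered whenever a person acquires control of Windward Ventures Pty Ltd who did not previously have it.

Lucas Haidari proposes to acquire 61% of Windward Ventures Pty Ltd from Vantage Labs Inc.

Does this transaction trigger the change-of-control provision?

The purchase adds only to Lucas's holdings (Vantage's stake shrinks), so Lucas is the only person who could newly come to control Windward.
Lucas's largest direct stake is 30% in Everline, which does not meet the threshold, so Lucas controls no company.
Neither Lucas nor any entity Lucas controls holds any voting interest in Windward.
So before the transaction, Lucas does not control Windward.
After the purchase, Lucas holds 61% of Windward directly, and Vantage's stake falls to 39%.
Lucas holds 61% of Windward, so Lucas controls Windward.
Lucas did not control Windward before and does after, so the clause is triggered.

Yes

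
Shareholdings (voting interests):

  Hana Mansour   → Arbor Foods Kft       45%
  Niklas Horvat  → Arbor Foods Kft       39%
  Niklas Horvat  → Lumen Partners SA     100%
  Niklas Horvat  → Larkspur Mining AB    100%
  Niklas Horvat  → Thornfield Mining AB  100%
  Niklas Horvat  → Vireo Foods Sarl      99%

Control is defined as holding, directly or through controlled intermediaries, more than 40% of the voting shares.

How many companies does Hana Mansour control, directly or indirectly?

1

Hana holds 45% of Arbor, so Hana controls Arbor.
No other company's threshold is met.
Hana controls 1 company.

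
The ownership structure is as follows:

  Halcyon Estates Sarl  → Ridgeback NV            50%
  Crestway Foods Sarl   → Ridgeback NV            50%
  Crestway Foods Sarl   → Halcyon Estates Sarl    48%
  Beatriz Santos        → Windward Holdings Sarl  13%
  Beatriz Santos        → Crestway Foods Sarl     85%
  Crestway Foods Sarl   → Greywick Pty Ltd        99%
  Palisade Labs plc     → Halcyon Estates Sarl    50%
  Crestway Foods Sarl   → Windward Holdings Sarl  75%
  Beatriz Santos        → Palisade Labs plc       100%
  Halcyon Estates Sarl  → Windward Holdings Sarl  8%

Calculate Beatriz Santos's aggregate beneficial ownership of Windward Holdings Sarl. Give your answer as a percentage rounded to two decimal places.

84.01%

Beatriz reaches Windward along 4 paths.
Direct stake: 13% = 13%.
Via Crestway: 85% × 75% = 63.75%.
Via Crestway → Halcyon: 85% × 48% × 8% = 3.264%.
Via Palisade → Halcyon: 100% × 50% × 8% = 4%.
Total: 13% + 63.75% + 3.264% + 4% = 84.014%.
Rounded: 84.01%.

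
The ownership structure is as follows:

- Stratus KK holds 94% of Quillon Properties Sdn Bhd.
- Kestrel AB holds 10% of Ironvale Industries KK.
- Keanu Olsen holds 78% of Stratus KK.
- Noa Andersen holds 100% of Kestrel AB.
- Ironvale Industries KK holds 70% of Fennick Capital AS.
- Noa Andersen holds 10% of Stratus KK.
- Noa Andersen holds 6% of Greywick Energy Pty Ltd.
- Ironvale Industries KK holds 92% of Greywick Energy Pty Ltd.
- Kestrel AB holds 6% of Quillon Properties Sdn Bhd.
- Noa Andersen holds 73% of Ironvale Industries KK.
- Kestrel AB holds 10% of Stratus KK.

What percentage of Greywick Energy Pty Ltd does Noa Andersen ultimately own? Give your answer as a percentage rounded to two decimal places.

Noa reaches Greywick along 3 paths.
Via Ironvale: 73% × 92% = 67.16%.
Via Kestrel → Ironvale: 100% × 10% × 92% = 9.2%.
Direct stake: 6% = 6%.
Total: 67.16% + 9.2% + 6% = 82.36%.

82.36%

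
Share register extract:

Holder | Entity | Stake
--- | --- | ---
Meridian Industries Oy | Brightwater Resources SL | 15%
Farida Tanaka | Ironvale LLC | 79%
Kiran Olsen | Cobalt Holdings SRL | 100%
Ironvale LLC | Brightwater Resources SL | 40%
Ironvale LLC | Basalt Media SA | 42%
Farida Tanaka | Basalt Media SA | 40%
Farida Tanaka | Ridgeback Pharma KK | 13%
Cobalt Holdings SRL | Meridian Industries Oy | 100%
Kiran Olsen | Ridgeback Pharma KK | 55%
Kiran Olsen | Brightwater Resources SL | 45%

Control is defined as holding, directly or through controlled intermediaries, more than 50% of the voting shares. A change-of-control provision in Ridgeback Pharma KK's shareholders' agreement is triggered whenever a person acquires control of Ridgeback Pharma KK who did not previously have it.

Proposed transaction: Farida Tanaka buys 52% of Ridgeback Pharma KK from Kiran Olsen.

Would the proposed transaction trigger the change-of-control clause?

The purchase adds only to Farida's holdings (Kiran's stake shrinks), so Farida is the only person who could newly come to control Ridgeback.
Farida holds 79% of Ironvale, so Farida controls Ironvale.
Farida and Ironvale together hold 40% + 42% = 82% of Basalt, so Farida controls Basalt.
In Ridgeback, Farida's side holds only 13%, not > 50%.
So before the transaction, Farida does not control Ridgeback.
After the purchase, Farida's direct stake in Ridgeback rises to 13% + 52% = 65%, and Kiran's stake falls to 3%.
Farida holds 65% of Ridgeback, so Farida controls Ridgeback.
Farida did not control Ridgeback before and does after, so the clause is triggered.

Yes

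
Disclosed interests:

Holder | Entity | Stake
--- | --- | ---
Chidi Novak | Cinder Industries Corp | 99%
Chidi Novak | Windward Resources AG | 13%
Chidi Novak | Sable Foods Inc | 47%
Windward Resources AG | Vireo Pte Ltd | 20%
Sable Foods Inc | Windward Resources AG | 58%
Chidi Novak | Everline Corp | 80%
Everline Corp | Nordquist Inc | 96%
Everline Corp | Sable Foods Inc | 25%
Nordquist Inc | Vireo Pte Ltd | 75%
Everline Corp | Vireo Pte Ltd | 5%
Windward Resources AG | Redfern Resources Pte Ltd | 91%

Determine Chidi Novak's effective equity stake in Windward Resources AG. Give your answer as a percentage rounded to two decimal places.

51.86%

Chidi reaches Windward along 3 paths.
Direct stake: 13% = 13%.
Via Sable: 47% × 58% = 27.26%.
Via Everline → Sable: 80% × 25% × 58% = 11.6%.
Total: 13% + 27.26% + 11.6% = 51.86%.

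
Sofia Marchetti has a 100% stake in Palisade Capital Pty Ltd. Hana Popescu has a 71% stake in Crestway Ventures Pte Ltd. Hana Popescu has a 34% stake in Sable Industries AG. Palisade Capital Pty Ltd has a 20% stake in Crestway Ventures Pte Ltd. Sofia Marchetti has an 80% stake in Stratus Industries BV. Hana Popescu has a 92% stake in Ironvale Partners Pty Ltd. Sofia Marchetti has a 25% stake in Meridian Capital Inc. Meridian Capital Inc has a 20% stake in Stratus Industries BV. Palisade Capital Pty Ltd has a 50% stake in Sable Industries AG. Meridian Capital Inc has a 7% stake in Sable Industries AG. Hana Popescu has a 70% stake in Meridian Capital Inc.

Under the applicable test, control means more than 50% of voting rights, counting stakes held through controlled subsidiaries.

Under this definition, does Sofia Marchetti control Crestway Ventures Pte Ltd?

No

Sofia holds 100% of Palisade, so Sofia controls Palisade.
Sofia holds 80% of Stratus, so Sofia controls Stratus.
In Crestway, Sofia's side holds only 20%, not > 50%.
So Sofia does not control Crestway.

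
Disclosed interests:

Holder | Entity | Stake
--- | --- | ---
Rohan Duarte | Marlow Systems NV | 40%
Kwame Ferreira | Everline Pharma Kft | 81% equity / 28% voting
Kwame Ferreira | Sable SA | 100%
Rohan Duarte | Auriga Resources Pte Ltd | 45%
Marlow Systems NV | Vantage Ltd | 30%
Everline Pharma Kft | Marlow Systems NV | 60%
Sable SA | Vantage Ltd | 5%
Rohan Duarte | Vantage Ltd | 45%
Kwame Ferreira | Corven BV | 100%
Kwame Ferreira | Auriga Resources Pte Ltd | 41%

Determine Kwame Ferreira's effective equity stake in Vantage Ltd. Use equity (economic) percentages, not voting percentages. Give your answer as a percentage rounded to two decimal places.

Kwame reaches Vantage along 2 paths.
Via Sable: 100% × 5% = 5%.
Via Everline → Marlow: 81% × 60% × 30% = 14.58%.
Total: 5% + 14.58% = 19.58%.

19.58%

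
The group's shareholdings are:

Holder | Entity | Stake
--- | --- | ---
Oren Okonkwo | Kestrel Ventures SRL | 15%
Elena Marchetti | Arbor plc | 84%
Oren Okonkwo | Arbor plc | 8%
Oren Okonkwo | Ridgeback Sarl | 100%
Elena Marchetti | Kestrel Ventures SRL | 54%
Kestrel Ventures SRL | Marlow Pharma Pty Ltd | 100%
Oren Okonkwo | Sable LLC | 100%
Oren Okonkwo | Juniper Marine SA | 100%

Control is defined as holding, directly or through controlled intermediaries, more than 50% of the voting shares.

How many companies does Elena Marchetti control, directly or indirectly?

Elena holds 54% of Kestrel, so Elena controls Kestrel.
Elena holds 84% of Arbor, so Elena controls Arbor.
Kestrel holds 100% of Marlow, so Elena controls Marlow.
No other company's threshold is met.
Elena controls 3 companies.

3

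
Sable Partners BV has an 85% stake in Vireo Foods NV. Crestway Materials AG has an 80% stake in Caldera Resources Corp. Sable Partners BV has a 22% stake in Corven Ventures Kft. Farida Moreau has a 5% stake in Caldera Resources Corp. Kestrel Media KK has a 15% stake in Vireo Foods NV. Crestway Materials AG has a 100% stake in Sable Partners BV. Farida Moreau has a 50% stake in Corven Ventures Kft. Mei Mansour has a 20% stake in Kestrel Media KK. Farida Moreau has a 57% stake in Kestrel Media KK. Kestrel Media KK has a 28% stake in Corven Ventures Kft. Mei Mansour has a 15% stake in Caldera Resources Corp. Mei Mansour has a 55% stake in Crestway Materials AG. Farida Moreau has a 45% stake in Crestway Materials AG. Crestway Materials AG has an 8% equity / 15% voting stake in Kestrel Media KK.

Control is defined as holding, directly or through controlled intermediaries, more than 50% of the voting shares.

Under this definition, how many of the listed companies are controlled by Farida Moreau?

2

Farida holds 57% of Kestrel, so Farida controls Kestrel.
Farida and Kestrel together hold 50% + 28% = 78% of Corven, so Farida controls Corven.
No other company's threshold is met.
Farida controls 2 companies.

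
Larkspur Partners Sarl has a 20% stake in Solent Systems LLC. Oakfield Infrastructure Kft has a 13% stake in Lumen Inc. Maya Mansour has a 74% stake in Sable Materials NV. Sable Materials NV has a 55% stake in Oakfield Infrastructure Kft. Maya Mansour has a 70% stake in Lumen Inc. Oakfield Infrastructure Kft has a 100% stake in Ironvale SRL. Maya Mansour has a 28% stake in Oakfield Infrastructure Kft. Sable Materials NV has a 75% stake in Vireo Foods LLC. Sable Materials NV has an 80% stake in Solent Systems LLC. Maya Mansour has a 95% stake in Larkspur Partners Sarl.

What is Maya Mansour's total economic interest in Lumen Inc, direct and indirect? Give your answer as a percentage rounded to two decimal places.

78.93%

Maya reaches Lumen along 3 paths.
Direct stake: 70% = 70%.
Via Sable → Oakfield: 74% × 55% × 13% = 5.291%.
Via Oakfield: 28% × 13% = 3.64%.
Total: 70% + 5.291% + 3.64% = 78.931%.
Rounded: 78.93%.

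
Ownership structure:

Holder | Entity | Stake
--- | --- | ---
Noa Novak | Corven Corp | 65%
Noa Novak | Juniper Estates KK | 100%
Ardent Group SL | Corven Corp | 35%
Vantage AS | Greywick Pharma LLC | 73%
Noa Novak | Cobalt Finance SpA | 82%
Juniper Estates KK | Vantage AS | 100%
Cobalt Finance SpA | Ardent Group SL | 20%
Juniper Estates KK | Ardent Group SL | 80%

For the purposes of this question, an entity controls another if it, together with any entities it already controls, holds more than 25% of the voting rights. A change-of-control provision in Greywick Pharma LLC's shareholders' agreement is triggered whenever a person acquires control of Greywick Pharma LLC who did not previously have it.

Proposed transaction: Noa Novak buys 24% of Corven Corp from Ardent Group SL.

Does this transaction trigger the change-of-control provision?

No

The purchase adds only to Noa's holdings (Ardent's stake shrinks), so Noa is the only person who could newly come to control Greywick.
Noa holds 100% of Juniper, so Noa controls Juniper.
Juniper holds 100% of Vantage, so Noa controls Vantage.
Vantage holds 73% of Greywick, so Noa controls Greywick.
So Noa already controls Greywick before the transaction.
After the purchase, Noa's direct stake in Corven rises to 65% + 24% = 89%, and Ardent's stake falls to 11%.
Noa controlled Greywick already, so this is not a new person acquiring control; every other person's position is unchanged or reduced.
No new person acquires control, so the clause is not triggered.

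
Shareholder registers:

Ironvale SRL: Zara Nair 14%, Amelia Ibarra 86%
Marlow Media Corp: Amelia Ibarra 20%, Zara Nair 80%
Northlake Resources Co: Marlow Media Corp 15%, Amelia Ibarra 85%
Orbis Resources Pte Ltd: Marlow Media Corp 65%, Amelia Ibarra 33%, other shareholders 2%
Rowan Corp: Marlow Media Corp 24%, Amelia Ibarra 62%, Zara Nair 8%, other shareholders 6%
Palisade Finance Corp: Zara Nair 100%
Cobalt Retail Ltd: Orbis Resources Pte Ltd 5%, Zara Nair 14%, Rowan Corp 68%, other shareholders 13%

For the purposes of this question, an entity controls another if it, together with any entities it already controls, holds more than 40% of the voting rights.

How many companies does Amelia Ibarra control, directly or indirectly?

Amelia holds 86% of Ironvale, so Amelia controls Ironvale.
Amelia holds 85% of Northlake, so Amelia controls Northlake.
Amelia holds 62% of Rowan, so Amelia controls Rowan.
Rowan holds 68% of Cobalt, so Amelia controls Cobalt.
No other company's threshold is met.
Amelia controls 4 companies.

4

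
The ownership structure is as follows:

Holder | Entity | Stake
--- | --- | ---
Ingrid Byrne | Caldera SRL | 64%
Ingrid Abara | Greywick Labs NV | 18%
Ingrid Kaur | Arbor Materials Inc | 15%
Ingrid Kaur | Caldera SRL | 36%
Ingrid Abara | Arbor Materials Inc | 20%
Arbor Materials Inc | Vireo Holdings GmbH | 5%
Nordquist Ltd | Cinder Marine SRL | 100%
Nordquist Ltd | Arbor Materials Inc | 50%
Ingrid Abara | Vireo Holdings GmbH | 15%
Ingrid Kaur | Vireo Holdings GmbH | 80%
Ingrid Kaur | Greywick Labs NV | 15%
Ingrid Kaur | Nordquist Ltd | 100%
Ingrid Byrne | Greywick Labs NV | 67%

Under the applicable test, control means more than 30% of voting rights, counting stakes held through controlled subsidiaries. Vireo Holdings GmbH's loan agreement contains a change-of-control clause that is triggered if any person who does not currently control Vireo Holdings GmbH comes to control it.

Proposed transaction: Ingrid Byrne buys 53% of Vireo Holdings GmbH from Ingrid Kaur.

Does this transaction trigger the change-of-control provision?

Yes

The purchase adds only to Ingrid Byrne's holdings (Ingrid Kaur's stake shrinks), so Ingrid Byrne is the only person who could newly come to control Vireo.
Ingrid Byrne holds 64% of Caldera, so Ingrid Byrne controls Caldera.
Ingrid Byrne holds 67% of Greywick, so Ingrid Byrne controls Greywick.
Neither Ingrid Byrne nor any entity Ingrid Byrne controls holds any voting interest in Vireo.
So before the transaction, Ingrid Byrne does not control Vireo.
After the purchase, Ingrid Byrne holds 53% of Vireo directly, and Ingrid Kaur's stake falls to 27%.
Ingrid Byrne holds 53% of Vireo, so Ingrid Byrne controls Vireo.
Ingrid Byrne did not control Vireo before and does after, so the clause is triggered.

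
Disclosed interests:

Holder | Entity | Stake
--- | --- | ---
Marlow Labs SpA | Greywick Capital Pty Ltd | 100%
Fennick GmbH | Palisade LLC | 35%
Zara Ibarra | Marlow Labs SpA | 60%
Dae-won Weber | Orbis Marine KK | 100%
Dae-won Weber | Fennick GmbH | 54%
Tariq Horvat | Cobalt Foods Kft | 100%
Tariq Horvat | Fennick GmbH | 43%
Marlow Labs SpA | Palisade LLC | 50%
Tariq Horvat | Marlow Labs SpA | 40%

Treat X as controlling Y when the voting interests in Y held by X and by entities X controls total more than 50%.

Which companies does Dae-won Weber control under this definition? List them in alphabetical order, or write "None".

Dae-won holds 54% of Fennick, so Dae-won controls Fennick.
Dae-won holds 100% of Orbis, so Dae-won controls Orbis.
No other company's threshold is met.

Fennick GmbH, Orbis Marine KK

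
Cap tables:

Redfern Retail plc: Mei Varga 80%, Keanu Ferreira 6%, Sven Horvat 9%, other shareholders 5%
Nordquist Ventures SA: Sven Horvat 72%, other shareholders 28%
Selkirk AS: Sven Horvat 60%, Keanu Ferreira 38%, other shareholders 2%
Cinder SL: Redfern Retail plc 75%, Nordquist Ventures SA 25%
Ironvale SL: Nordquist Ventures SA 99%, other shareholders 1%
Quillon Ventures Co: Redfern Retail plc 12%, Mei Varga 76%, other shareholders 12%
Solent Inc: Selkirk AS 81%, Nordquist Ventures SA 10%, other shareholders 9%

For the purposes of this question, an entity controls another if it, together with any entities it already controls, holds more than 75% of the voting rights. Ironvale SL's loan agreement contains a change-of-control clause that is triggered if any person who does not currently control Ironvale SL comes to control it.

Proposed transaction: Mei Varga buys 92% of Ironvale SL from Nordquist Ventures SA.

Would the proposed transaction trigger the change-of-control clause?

Yes

The purchase adds only to Mei's holdings (Nordquist's stake shrinks), so Mei is the only person who could newly come to control Ironvale.
Mei holds 80% of Redfern, so Mei controls Redfern.
Redfern and Mei together hold 12% + 76% = 88% of Quillon, so Mei controls Quillon.
Neither Mei nor any entity Mei controls holds any voting interest in Ironvale.
So before the transaction, Mei does not control Ironvale.
After the purchase, Mei holds 92% of Ironvale directly, and Nordquist's stake falls to 7%.
Mei holds 92% of Ironvale, so Mei controls Ironvale.
Mei did not control Ironvale before and does after, so the clause is triggered.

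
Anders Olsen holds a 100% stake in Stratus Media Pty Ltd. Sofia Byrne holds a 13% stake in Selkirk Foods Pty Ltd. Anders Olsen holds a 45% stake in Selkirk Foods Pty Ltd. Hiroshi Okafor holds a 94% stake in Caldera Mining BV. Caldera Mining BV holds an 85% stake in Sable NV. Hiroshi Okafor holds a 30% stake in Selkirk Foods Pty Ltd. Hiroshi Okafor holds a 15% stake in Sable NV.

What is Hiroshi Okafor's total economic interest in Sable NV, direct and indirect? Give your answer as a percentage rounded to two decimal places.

Hiroshi reaches Sable along 2 paths.
Direct stake: 15% = 15%.
Via Caldera: 94% × 85% = 79.9%.
Total: 15% + 79.9% = 94.9%.
Rounded: 94.90%.

94.90%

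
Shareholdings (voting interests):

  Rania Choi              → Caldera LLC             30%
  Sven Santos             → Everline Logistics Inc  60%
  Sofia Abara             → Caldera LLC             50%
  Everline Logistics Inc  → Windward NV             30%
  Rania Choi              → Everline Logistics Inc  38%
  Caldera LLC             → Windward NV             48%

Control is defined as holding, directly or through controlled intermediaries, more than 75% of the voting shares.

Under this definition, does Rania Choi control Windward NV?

Rania's largest direct stake is 38% in Everline, which does not meet the threshold, so Rania controls no company.
Neither Rania nor any entity Rania controls holds any voting interest in Windward.
So Rania does not control Windward.

No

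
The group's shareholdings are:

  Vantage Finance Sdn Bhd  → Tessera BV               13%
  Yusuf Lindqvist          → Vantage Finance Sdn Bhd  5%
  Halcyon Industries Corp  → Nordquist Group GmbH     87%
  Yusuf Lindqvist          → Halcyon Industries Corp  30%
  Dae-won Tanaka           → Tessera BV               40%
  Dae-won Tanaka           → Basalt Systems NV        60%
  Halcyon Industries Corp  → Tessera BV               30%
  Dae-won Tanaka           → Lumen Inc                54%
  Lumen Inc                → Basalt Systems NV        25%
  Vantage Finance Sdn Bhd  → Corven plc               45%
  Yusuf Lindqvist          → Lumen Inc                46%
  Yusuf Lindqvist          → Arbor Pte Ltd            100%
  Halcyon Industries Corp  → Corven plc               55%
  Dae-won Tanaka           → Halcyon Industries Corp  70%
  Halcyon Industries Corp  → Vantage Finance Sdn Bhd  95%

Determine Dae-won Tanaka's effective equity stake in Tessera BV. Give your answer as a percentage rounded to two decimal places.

69.65%

Dae-won reaches Tessera along 3 paths.
Direct stake: 40% = 40%.
Via Halcyon → Vantage: 70% × 95% × 13% = 8.645%.
Via Halcyon: 70% × 30% = 21%.
Total: 40% + 8.645% + 21% = 69.645%.
Rounded: 69.65%.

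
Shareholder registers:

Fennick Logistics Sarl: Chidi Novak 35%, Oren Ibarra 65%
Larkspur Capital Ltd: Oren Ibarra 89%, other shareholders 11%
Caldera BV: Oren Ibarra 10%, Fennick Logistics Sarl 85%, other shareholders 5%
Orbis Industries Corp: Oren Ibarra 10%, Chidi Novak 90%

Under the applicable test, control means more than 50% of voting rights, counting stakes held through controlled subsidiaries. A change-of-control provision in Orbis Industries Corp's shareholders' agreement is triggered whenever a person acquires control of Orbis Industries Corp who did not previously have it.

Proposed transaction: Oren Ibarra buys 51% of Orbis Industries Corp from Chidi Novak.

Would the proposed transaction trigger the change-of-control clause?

The purchase adds only to Oren's holdings (Chidi's stake shrinks), so Oren is the only person who could newly come to control Orbis.
Oren holds 65% of Fennick, so Oren controls Fennick.
Oren holds 89% of Larkspur, so Oren controls Larkspur.
Oren and Fennick together hold 10% + 85% = 95% of Caldera, so Oren controls Caldera.
In Orbis, Oren's side holds only 10%, not > 50%.
So before the transaction, Oren does not control Orbis.
After the purchase, Oren's direct stake in Orbis rises to 10% + 51% = 61%, and Chidi's stake falls to 39%.
Oren holds 61% of Orbis, so Oren controls Orbis.
Oren did not control Orbis before and does after, so the clause is triggered.

Yes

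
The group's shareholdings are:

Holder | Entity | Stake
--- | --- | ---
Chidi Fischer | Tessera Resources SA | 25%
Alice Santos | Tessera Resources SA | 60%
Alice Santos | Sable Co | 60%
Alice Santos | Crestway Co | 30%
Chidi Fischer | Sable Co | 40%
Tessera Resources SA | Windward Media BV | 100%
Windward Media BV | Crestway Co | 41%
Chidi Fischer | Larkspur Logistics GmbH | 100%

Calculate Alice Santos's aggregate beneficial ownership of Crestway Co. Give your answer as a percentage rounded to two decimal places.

Alice reaches Crestway along 2 paths.
Via Tessera → Windward: 60% × 100% × 41% = 24.6%.
Direct stake: 30% = 30%.
Total: 24.6% + 30% = 54.6%.
Rounded: 54.60%.

54.60%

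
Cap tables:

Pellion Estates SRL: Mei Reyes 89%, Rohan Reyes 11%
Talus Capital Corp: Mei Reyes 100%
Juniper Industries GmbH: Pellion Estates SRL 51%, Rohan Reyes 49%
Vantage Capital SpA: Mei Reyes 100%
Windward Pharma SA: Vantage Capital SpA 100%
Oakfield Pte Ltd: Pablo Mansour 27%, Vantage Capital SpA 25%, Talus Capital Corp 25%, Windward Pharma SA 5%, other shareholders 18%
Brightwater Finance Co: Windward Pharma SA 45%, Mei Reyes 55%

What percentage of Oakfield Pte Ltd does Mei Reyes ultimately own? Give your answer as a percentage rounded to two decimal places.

Mei reaches Oakfield along 3 paths.
Via Vantage: 100% × 25% = 25%.
Via Talus: 100% × 25% = 25%.
Via Vantage → Windward: 100% × 100% × 5% = 5%.
Total: 25% + 25% + 5% = 55%.
Rounded: 55.00%.

55.00%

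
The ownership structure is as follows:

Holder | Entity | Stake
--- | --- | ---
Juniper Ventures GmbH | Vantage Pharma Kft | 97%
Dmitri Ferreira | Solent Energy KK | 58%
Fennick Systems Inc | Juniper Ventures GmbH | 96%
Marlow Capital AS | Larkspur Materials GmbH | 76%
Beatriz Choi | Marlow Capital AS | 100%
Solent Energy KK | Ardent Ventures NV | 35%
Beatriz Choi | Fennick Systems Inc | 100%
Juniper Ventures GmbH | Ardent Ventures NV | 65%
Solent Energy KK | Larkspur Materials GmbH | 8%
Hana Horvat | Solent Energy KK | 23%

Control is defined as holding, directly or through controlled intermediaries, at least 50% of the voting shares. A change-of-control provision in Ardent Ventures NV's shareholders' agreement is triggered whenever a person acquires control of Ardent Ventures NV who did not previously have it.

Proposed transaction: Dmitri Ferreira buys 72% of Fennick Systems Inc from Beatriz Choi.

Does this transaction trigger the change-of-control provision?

Yes

The purchase adds only to Dmitri's holdings (Beatriz's stake shrinks), so Dmitri is the only person who could newly come to control Ardent.
Dmitri holds 58% of Solent, so Dmitri controls Solent.
In Ardent, Dmitri's side holds only 35%, not ≥ 50%.
So before the transaction, Dmitri does not control Ardent.
After the purchase, Dmitri holds 72% of Fennick directly, and Beatriz's stake falls to 28%.
Dmitri holds 72% of Fennick, so Dmitri controls Fennick.
Fennick holds 96% of Juniper, so Dmitri controls Juniper.
Juniper and Solent together hold 65% + 35% = 100% of Ardent, so Dmitri controls Ardent.
Dmitri did not control Ardent before and does after, so the clause is triggered.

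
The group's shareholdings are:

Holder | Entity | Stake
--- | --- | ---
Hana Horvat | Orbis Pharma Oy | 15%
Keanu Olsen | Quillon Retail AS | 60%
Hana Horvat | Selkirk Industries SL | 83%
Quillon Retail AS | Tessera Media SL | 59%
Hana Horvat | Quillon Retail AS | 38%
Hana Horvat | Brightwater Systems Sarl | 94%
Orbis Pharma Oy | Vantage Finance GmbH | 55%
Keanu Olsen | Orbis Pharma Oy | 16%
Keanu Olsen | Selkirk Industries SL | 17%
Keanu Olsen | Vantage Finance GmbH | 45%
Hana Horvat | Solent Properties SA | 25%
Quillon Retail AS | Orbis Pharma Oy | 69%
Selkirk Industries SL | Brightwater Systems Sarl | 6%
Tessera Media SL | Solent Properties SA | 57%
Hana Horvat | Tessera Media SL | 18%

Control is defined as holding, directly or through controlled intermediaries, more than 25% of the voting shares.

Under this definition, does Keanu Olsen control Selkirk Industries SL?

Keanu holds 60% of Quillon, so Keanu controls Quillon.
Quillon holds 59% of Tessera, so Keanu controls Tessera.
Quillon and Keanu together hold 69% + 16% = 85% of Orbis, so Keanu controls Orbis.
Keanu and Orbis together hold 45% + 55% = 100% of Vantage, so Keanu controls Vantage.
Tessera holds 57% of Solent, so Keanu controls Solent.
In Selkirk, Keanu's side holds only 17%, not > 25%.
So Keanu does not control Selkirk.

No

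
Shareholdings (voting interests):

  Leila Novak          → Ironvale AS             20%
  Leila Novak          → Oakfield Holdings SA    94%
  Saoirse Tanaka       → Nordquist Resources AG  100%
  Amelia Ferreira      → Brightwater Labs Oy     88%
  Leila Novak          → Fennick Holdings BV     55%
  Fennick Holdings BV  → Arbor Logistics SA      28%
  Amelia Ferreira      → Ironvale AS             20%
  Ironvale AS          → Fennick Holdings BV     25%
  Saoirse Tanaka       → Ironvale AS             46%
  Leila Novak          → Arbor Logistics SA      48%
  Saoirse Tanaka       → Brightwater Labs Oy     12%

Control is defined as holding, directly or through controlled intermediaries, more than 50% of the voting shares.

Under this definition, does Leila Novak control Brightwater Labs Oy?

Leila holds 55% of Fennick, so Leila controls Fennick.
Fennick and Leila together hold 28% + 48% = 76% of Arbor, so Leila controls Arbor.
Leila holds 94% of Oakfield, so Leila controls Oakfield.
Neither Leila nor any entity Leila controls holds any voting interest in Brightwater.
So Leila does not control Brightwater.

No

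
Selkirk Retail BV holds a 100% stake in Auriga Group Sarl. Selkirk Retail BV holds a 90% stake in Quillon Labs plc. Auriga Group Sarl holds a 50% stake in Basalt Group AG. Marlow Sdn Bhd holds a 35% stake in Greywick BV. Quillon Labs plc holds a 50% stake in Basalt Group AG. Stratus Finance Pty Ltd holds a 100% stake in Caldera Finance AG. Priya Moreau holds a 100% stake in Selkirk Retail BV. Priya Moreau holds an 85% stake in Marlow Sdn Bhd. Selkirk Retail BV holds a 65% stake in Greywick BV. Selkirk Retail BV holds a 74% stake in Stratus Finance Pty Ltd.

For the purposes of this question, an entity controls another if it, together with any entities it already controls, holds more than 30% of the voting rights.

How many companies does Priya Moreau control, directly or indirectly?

8

Priya holds 85% of Marlow, so Priya controls Marlow.
Priya holds 100% of Selkirk, so Priya controls Selkirk.
Selkirk holds 90% of Quillon, so Priya controls Quillon.
Selkirk and Marlow together hold 65% + 35% = 100% of Greywick, so Priya controls Greywick.
Selkirk holds 74% of Stratus, so Priya controls Stratus.
Selkirk holds 100% of Auriga, so Priya controls Auriga.
Auriga and Quillon together hold 50% + 50% = 100% of Basalt, so Priya controls Basalt.
Stratus holds 100% of Caldera, so Priya controls Caldera.
Priya controls 8 companies.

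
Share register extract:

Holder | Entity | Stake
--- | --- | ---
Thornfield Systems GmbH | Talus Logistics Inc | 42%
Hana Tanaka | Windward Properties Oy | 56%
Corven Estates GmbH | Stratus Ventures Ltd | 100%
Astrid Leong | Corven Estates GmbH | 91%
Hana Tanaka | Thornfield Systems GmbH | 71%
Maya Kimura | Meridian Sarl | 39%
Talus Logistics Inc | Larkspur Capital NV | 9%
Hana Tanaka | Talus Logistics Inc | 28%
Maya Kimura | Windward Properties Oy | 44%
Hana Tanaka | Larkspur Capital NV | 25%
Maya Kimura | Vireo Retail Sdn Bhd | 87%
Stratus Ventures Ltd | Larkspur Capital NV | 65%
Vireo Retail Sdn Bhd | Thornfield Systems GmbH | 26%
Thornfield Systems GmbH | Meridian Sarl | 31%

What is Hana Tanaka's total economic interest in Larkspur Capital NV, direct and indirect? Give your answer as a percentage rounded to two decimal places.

Hana reaches Larkspur along 3 paths.
Direct stake: 25% = 25%.
Via Talus: 28% × 9% = 2.52%.
Via Thornfield → Talus: 71% × 42% × 9% = 2.6838%.
Total: 25% + 2.52% + 2.6838% = 30.2038%.
Rounded: 30.20%.

30.20%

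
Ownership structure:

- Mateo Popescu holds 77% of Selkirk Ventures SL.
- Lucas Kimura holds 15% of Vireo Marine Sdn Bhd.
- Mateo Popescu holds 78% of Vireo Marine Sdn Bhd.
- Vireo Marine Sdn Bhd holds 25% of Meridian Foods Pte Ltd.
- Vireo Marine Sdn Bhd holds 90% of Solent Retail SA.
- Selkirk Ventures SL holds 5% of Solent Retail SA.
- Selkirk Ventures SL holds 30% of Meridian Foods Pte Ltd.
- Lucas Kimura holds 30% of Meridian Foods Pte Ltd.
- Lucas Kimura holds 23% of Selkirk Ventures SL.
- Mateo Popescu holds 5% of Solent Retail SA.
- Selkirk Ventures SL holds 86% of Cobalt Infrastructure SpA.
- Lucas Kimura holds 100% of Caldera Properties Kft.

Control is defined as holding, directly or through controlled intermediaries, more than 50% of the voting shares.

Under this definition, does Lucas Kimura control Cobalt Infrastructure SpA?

Lucas holds 100% of Caldera, so Lucas controls Caldera.
Neither Lucas nor any entity Lucas controls holds any voting interest in Cobalt.
So Lucas does not control Cobalt.

No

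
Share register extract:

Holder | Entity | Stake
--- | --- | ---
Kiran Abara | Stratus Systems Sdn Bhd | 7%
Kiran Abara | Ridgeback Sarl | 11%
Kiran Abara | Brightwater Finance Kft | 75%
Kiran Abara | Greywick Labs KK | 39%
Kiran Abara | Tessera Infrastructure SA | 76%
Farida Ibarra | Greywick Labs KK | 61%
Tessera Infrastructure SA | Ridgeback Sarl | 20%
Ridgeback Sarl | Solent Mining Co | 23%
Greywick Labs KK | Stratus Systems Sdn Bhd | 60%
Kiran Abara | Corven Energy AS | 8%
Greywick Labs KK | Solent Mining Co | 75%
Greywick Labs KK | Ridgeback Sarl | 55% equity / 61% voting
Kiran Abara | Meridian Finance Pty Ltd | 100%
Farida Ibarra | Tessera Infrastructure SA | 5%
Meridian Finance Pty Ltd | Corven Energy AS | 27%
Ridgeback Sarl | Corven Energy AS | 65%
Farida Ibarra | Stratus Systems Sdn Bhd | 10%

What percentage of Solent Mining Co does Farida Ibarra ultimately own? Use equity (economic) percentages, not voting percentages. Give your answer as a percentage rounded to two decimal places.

Farida reaches Solent along 3 paths.
Via Tessera → Ridgeback: 5% × 20% × 23% = 0.23%.
Via Greywick → Ridgeback: 61% × 55% × 23% = 7.7165%.
Via Greywick: 61% × 75% = 45.75%.
Total: 0.23% + 7.7165% + 45.75% = 53.6965%.
Rounded: 53.70%.

53.70%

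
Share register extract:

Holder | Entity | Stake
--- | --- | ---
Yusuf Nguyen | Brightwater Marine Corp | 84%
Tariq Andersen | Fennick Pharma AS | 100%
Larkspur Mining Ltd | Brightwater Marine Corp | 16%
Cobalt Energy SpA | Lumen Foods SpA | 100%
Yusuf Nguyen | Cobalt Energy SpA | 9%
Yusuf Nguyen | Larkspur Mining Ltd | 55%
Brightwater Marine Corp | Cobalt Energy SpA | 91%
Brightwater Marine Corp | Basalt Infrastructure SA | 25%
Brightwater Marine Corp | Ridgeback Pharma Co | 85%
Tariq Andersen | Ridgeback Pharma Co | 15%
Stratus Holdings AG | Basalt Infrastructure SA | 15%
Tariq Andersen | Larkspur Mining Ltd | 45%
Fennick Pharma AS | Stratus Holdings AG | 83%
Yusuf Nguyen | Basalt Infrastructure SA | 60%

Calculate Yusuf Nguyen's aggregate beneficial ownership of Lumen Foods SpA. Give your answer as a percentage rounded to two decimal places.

Yusuf reaches Lumen along 3 paths.
Via Cobalt: 9% × 100% = 9%.
Via Larkspur → Brightwater → Cobalt: 55% × 16% × 91% × 100% = 8.008%.
Via Brightwater → Cobalt: 84% × 91% × 100% = 76.44%.
Total: 9% + 8.008% + 76.44% = 93.448%.
Rounded: 93.45%.

93.45%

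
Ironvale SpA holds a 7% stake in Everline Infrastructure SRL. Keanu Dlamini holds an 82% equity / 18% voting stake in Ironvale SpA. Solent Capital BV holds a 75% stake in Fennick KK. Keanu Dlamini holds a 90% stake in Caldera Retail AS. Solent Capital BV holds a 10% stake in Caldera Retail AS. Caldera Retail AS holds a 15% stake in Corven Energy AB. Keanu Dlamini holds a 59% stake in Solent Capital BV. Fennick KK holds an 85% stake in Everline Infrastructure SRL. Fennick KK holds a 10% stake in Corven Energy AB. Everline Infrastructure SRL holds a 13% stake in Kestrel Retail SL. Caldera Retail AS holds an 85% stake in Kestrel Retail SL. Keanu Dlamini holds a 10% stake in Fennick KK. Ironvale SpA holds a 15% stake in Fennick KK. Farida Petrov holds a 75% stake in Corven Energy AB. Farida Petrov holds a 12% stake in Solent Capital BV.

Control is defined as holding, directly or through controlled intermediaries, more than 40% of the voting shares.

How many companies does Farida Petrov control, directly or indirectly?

1

Farida holds 75% of Corven, so Farida controls Corven.
No other company's threshold is met.
Farida controls 1 company.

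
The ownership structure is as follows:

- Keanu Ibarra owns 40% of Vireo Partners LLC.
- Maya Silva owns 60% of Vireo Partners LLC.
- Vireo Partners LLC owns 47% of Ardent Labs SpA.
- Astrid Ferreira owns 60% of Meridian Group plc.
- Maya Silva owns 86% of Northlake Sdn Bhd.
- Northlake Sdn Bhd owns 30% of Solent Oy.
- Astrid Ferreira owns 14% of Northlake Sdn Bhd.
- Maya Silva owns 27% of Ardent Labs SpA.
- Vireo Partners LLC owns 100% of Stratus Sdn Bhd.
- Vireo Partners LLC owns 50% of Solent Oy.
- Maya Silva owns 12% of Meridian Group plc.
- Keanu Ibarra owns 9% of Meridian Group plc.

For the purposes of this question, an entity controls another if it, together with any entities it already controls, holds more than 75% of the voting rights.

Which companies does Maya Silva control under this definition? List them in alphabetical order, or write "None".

Northlake Sdn Bhd

Maya holds 86% of Northlake, so Maya controls Northlake.
No other company's threshold is met.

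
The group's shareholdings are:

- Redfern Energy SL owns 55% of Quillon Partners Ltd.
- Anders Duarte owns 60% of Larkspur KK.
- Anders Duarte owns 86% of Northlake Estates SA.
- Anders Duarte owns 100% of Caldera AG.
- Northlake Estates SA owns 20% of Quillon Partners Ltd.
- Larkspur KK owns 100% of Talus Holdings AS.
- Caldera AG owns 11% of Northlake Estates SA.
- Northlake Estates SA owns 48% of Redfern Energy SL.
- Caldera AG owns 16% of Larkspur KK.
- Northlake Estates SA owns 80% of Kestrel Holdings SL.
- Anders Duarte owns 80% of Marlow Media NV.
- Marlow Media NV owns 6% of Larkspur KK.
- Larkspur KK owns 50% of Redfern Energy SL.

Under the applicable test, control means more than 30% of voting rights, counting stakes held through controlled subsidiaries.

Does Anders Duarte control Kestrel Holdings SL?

Anders holds 100% of Caldera, so Anders controls Caldera.
Caldera and Anders together hold 11% + 86% = 97% of Northlake, so Anders controls Northlake.
Northlake holds 80% of Kestrel, so Anders controls Kestrel.

Yes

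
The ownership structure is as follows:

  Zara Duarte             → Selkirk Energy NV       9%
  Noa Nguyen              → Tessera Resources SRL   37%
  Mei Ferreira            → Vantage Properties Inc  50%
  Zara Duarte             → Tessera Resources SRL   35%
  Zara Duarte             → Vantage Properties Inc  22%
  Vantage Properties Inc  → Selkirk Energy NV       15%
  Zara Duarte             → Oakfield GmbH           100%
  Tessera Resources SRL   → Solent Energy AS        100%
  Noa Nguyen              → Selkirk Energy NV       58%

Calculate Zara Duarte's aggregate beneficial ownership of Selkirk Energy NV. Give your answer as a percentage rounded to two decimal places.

12.30%

Zara reaches Selkirk along 2 paths.
Via Vantage: 22% × 15% = 3.3%.
Direct stake: 9% = 9%.
Total: 3.3% + 9% = 12.3%.
Rounded: 12.30%.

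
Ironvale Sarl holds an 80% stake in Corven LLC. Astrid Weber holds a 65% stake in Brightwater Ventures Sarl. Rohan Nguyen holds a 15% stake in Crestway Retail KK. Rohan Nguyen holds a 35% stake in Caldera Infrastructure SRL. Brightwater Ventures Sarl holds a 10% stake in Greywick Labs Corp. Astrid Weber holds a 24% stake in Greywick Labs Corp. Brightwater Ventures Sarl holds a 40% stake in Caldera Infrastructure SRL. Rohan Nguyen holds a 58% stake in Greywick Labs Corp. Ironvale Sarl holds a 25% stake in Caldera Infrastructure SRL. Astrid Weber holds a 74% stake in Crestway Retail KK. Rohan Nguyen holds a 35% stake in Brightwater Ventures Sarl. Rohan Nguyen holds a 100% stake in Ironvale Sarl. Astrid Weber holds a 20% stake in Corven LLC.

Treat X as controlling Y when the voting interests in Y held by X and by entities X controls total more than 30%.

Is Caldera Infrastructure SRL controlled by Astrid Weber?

Astrid holds 65% of Brightwater, so Astrid controls Brightwater.
Brightwater holds 40% of Caldera, so Astrid controls Caldera.

Yes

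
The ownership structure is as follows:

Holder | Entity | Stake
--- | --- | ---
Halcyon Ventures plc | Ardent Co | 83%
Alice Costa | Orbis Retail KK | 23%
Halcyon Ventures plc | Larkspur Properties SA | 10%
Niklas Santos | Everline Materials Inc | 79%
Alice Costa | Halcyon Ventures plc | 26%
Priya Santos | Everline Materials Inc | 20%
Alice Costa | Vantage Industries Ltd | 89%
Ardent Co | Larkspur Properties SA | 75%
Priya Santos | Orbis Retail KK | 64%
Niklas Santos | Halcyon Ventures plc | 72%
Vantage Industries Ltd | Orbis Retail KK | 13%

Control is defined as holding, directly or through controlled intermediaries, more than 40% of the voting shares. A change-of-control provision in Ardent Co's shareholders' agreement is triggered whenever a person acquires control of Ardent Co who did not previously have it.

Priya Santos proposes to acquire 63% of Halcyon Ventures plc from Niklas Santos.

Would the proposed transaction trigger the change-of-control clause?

Yes

The purchase adds only to Priya's holdings (Niklas's stake shrinks), so Priya is the only person who could newly come to control Ardent.
Priya holds 64% of Orbis, so Priya controls Orbis.
Neither Priya nor any entity Priya controls holds any voting interest in Ardent.
So before the transaction, Priya does not control Ardent.
After the purchase, Priya holds 63% of Halcyon directly, and Niklas's stake falls to 9%.
Priya holds 63% of Halcyon, so Priya controls Halcyon.
Halcyon holds 83% of Ardent, so Priya controls Ardent.
Priya did not control Ardent before and does after, so the clause is triggered.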